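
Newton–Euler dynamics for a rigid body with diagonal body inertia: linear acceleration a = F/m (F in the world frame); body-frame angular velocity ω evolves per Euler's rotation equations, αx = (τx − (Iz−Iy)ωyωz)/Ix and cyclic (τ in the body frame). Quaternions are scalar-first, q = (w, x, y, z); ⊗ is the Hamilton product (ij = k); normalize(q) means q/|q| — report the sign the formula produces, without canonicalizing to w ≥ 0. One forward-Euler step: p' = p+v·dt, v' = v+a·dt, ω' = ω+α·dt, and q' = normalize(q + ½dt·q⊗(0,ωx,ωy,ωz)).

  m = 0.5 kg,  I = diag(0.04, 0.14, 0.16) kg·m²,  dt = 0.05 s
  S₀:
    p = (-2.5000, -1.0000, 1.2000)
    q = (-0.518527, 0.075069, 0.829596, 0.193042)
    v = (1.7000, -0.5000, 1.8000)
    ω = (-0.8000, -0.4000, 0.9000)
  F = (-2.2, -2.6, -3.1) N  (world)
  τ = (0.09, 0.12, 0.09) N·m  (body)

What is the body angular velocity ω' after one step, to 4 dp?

ω×(Iω) gyroscopic = (-0.0072, 0.0864, 0.0320)
(τ − ω×Iω)/I = (2.4300, 0.2400, 0.3625)
new body rate ω' = (-0.6785, -0.3880, 0.9181)

ω' = (-0.6785, -0.3880, 0.9181)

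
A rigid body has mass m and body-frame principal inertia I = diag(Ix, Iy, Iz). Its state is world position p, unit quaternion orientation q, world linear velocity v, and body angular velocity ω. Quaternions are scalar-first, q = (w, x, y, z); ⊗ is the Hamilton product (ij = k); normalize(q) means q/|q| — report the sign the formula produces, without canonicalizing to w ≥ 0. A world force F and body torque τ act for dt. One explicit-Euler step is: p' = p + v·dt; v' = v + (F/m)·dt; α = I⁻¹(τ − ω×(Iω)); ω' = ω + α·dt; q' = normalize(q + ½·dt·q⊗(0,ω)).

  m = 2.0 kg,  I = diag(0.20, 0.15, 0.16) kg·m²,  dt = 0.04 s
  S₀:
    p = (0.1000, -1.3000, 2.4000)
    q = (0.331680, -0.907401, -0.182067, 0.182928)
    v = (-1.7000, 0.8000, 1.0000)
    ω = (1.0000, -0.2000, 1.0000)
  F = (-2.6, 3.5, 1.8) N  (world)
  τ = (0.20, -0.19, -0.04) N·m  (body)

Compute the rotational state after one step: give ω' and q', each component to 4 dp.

precession coupling ω×(Iω) = (-0.0020, 0.0400, 0.0100)
α = I⁻¹(τ − ω×Iω) = (1.0100, -1.5333, -0.3125)
ω' = ω + α·dt = (1.0404, -0.2613, 0.9875)
q⊗(0,ω) = (0.6880596, 0.1861986, 1.0239930, 0.6952272)
q' = normalize(q + ½dt·q⊗(0,ω)) = (0.3453, -0.9033, -0.1615, 0.1968)

ω' = (1.0404, -0.2613, 0.9875)
q' = (0.3453, -0.9033, -0.1615, 0.1968)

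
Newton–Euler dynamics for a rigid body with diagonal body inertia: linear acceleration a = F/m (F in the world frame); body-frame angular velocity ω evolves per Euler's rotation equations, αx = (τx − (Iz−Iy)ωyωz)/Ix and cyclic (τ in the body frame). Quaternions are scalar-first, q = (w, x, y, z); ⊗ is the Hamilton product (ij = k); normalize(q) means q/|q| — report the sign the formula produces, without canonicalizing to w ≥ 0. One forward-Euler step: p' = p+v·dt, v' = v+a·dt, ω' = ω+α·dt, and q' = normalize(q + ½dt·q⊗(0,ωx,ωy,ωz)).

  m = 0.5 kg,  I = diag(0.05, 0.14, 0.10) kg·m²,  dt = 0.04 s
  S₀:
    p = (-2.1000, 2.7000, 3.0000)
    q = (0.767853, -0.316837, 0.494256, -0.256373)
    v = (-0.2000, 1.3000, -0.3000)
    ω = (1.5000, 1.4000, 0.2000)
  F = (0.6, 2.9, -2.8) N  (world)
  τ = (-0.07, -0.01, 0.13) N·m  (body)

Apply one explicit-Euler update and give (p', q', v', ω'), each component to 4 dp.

p + v·dt = (-2.1080, 2.7520, 2.9880)
v + (F/m)dt = (-0.1520, 1.5320, -0.5240)
α = I⁻¹(τ − ω×Iω) = (-1.1760, 0.0357, -0.5900)
ω' = ω + α·dt = (1.4530, 1.4014, 0.1764)
2q̇ = q⊗(0,ω) = (-0.1654283, 1.6095529, 0.7538021, -1.0313852)
q' = normalize(q + ½dt·q⊗(0,ω)) = (0.7639, -0.2844, 0.5089, -0.2768)

p' = (-2.1080, 2.7520, 2.9880)
q' = (0.7639, -0.2844, 0.5089, -0.2768)
v' = (-0.1520, 1.5320, -0.5240)
ω' = (1.4530, 1.4014, 0.1764)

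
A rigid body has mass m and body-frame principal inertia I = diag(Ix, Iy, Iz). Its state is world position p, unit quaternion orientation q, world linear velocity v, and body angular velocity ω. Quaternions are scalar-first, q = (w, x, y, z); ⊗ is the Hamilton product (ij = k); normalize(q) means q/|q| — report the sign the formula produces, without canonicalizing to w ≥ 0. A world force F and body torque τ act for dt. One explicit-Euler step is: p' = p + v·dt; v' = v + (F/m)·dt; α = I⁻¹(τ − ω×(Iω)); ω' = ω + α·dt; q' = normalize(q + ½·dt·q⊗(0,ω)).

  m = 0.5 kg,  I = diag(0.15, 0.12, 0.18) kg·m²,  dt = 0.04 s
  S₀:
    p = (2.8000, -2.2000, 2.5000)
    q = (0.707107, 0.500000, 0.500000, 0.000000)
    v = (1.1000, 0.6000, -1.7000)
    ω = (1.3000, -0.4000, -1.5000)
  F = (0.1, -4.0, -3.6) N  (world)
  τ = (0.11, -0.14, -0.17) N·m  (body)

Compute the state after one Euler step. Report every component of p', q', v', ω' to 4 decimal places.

linear accel F/m = (0.2000, -8.0000, -7.2000)
p' = p + v·dt = (2.8440, -2.1760, 2.4320)
v' = v + a·dt = (1.1080, 0.2800, -1.9880)
gyro term ω×Iω = (0.0360, 0.0585, 0.0156)
α = I⁻¹(τ − ω×Iω) = (0.4933, -1.6542, -1.0311)
new body rate ω' = (1.3197, -0.4662, -1.5412)
2q̇ = q⊗(0,ω) = (-0.4500000, 0.1692391, 0.4671572, -1.9106605)
q + ½dt·q⊗(0,ω), renormalized = (0.6975, 0.5030, 0.5089, -0.0382)

p' = (2.8440, -2.1760, 2.4320)
q' = (0.6975, 0.5030, 0.5089, -0.0382)
v' = (1.1080, 0.2800, -1.9880)
ω' = (1.3197, -0.4662, -1.5412)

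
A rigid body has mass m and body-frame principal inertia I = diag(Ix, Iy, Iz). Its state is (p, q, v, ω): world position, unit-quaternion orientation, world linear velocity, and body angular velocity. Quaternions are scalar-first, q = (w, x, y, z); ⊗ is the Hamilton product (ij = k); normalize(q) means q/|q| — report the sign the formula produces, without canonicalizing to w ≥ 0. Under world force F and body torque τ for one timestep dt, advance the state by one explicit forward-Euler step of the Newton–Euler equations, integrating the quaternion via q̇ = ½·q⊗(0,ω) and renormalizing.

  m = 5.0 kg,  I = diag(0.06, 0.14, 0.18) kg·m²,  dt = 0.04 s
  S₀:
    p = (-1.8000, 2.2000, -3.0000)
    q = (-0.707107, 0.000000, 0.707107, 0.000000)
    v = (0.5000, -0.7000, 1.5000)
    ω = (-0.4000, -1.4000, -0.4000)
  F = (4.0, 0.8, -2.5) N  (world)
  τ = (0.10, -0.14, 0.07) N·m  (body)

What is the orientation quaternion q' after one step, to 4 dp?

q' = (-0.6870, 0.0000, 0.7266, 0.0113)

q⊗(0,ω) = (0.9899498, 0.0000000, 0.9899498, 0.5656856)
q + ½dt·q⊗(0,ω), renormalized = (-0.6870, 0.0000, 0.7266, 0.0113)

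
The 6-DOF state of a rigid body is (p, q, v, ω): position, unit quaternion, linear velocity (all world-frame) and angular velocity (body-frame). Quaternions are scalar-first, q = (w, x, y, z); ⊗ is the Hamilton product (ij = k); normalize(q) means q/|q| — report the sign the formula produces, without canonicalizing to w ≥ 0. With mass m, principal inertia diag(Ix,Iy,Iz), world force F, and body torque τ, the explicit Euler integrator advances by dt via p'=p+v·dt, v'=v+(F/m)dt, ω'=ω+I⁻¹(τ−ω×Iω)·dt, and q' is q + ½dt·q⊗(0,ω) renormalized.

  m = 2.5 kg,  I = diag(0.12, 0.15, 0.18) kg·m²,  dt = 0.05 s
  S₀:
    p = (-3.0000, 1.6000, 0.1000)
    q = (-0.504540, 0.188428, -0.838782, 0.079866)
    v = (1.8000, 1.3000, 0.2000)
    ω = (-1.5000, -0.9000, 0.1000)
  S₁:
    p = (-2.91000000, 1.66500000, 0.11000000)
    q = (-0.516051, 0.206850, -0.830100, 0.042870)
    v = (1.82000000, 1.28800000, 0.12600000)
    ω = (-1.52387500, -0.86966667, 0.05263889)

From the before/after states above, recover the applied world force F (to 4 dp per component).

v₁ − v₀ = (0.02000000, -0.01200000, -0.07400000)
applied force F = (1.0000, -0.6000, -3.7000)

F = (1.0000, -0.6000, -3.7000)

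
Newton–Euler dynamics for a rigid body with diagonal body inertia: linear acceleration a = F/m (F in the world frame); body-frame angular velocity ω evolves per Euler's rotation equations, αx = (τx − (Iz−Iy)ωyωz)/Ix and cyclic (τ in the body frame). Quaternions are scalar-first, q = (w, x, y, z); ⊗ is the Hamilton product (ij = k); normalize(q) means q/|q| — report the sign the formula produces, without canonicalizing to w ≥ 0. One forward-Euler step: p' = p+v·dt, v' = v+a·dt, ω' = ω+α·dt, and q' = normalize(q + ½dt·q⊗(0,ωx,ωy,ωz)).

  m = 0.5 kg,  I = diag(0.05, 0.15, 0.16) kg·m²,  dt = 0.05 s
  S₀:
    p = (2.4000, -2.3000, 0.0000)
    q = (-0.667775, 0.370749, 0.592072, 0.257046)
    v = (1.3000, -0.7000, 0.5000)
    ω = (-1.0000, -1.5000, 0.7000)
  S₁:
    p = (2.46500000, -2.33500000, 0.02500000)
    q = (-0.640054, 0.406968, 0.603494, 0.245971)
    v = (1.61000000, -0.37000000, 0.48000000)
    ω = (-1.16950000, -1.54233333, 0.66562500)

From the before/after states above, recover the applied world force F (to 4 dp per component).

velocity change Δv = (0.31000000, 0.33000000, -0.02000000)
F = m·Δv/dt = (3.1000, 3.3000, -0.2000)

F = (3.1000, 3.3000, -0.2000)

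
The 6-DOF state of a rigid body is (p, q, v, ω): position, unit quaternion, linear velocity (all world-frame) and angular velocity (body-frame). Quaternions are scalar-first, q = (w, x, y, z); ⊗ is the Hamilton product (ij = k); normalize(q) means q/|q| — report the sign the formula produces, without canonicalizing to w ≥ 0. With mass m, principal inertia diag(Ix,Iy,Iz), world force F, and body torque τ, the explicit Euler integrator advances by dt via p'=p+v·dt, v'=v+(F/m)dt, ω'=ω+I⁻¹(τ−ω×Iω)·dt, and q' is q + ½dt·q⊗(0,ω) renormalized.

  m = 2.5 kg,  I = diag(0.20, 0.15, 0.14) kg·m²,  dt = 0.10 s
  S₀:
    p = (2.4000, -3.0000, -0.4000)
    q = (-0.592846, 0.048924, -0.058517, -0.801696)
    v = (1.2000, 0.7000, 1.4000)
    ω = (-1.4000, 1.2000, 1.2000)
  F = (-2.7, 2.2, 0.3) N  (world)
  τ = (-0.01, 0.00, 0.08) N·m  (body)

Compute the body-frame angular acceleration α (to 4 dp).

α = (0.0220, 0.6720, -0.0286)

precession coupling ω×(Iω) = (-0.0144, -0.1008, 0.0840)
α = I⁻¹(τ − ω×Iω) = (0.0220, 0.6720, -0.0286)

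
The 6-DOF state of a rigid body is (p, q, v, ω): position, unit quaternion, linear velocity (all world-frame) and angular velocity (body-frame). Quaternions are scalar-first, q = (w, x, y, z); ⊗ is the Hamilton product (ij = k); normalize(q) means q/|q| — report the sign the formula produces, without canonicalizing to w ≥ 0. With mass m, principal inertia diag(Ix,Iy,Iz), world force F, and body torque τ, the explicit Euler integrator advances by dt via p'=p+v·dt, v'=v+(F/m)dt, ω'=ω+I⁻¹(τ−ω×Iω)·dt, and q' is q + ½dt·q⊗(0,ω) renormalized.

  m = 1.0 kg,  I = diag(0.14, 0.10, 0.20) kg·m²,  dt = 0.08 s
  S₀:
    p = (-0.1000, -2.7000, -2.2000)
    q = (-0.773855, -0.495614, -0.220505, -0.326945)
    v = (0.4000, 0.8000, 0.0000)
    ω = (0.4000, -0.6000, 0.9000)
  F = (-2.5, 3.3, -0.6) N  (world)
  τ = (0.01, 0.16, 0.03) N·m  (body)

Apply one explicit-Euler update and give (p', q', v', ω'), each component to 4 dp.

α = I⁻¹(τ − ω×Iω) = (0.4571, 1.8160, 0.1020)
ω' = ω + α·dt = (0.4366, -0.4547, 0.9082)
2q̇ = q⊗(0,ω) = (0.3601931, -0.7041635, 0.7795876, -0.3108991)
updated quaternion q' = (-0.7586, -0.5232, -0.1891, -0.3390)
a = F/m = (-2.5000, 3.3000, -0.6000)
p' = p + v·dt = (-0.0680, -2.6360, -2.2000)
v + (F/m)dt = (0.2000, 1.0640, -0.0480)

p' = (-0.0680, -2.6360, -2.2000)
q' = (-0.7586, -0.5232, -0.1891, -0.3390)
v' = (0.2000, 1.0640, -0.0480)
ω' = (0.4366, -0.4547, 0.9082)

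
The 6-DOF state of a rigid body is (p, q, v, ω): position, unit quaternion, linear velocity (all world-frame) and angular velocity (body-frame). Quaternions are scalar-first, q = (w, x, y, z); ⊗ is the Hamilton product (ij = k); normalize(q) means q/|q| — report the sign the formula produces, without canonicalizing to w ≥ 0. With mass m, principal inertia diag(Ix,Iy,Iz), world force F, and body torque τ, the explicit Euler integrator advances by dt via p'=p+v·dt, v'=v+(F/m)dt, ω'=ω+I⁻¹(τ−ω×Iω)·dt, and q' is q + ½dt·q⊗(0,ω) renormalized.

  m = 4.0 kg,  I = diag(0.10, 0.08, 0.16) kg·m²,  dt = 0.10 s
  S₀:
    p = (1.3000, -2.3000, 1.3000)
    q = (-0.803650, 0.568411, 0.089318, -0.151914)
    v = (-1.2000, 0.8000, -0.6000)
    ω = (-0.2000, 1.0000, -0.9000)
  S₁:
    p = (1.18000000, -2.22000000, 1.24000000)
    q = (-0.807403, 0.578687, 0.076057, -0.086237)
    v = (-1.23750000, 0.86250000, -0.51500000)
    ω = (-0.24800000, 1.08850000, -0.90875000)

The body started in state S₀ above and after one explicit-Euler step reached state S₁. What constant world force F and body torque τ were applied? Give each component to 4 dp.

Δv = v₁−v₀ = (-0.03750000, 0.06250000, 0.08500000)
applied force F = (-1.5000, 2.5000, 3.4000)
rate change Δω = (-0.04800000, 0.08850000, -0.00875000)
ω₀×(Iω₀) = (-0.0720, -0.0108, 0.0040)
I·α + gyro = (-0.1200, 0.0600, -0.0100)

F = (-1.5000, 2.5000, 3.4000)
τ = (-0.1200, 0.0600, -0.0100)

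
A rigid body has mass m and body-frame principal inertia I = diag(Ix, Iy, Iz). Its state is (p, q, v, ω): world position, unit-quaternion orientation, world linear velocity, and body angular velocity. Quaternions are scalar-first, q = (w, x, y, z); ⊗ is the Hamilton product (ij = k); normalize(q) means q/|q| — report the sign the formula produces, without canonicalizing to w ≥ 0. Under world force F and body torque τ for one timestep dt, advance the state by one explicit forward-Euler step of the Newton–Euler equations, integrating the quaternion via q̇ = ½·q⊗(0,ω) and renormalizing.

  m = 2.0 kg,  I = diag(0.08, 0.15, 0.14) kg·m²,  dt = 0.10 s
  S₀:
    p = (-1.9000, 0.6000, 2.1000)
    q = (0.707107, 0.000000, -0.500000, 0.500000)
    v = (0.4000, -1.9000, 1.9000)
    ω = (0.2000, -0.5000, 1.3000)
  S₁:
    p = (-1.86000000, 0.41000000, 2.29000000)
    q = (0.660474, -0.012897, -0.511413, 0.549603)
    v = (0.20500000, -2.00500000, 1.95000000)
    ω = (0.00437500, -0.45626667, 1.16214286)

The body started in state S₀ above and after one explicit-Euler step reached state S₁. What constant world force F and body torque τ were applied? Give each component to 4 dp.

Δv = v₁−v₀ = (-0.19500000, -0.10500000, 0.05000000)
m·(v₁−v₀)/dt = (-3.9000, -2.1000, 1.0000)
Δω = ω₁−ω₀ = (-0.19562500, 0.04373333, -0.13785714)
gyro term ω₀×Iω₀ = (0.0065, -0.0156, -0.0070)
applied torque τ = (-0.1500, 0.0500, -0.2000)

F = (-3.9000, -2.1000, 1.0000)
τ = (-0.1500, 0.0500, -0.2000)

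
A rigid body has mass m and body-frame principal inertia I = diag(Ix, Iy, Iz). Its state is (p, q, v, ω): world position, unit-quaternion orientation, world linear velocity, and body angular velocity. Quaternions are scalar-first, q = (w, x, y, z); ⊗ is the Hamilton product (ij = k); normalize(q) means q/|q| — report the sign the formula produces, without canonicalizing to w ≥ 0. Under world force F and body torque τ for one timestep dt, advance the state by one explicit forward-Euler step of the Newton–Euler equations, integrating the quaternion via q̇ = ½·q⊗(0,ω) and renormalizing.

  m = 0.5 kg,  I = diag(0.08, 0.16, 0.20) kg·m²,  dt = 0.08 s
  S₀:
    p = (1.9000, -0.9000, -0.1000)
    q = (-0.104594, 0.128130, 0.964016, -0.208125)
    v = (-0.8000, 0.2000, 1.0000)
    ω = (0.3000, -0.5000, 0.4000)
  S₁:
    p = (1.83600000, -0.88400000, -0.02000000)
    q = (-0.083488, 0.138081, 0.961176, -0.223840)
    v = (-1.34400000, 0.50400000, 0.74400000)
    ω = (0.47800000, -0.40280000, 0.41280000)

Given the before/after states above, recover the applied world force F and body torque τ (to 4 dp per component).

rate change Δω = (0.17800000, 0.09720000, 0.01280000)
applied torque τ = (0.1700, 0.1800, 0.0200)
v₁ − v₀ = (-0.54400000, 0.30400000, -0.25600000)
applied force F = (-3.4000, 1.9000, -1.6000)

F = (-3.4000, 1.9000, -1.6000)
τ = (0.1700, 0.1800, 0.0200)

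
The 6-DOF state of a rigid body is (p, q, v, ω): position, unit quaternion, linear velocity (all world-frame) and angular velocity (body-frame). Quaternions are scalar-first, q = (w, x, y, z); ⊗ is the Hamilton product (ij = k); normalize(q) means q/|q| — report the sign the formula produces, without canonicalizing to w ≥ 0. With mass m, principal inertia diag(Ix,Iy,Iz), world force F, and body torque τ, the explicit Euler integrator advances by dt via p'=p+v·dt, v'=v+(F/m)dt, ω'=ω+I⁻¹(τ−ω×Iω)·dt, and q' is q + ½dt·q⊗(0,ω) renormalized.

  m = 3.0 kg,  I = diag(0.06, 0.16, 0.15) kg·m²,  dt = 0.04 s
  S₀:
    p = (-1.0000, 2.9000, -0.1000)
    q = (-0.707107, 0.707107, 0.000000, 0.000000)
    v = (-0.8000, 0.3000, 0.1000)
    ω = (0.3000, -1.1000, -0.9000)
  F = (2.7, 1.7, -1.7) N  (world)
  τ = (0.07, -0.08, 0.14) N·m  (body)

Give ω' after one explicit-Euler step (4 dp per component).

ω' = (0.3533, -1.1261, -0.8539)

α = I⁻¹(τ − ω×Iω) = (1.3317, -0.6519, 1.1533)
new body rate ω' = (0.3533, -1.1261, -0.8539)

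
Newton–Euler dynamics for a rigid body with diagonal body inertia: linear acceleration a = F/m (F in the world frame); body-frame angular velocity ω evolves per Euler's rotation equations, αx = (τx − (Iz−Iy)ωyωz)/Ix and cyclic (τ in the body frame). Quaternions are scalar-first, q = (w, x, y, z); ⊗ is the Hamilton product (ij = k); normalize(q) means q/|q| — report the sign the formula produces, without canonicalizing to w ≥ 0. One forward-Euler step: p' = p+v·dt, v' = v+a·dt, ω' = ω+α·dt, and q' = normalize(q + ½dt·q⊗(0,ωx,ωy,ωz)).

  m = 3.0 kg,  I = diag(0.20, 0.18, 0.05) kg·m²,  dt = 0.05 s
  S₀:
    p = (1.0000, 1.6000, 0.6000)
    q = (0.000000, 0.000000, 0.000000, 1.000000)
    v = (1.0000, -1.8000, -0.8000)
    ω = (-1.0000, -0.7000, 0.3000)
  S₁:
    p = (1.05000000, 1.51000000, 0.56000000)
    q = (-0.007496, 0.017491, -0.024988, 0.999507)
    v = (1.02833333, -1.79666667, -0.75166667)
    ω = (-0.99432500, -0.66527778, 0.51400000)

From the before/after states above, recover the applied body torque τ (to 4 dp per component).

τ = (0.0500, 0.0800, 0.2000)

Δω = ω₁−ω₀ = (0.00567500, 0.03472222, 0.21400000)
gyro term ω₀×Iω₀ = (0.0273, -0.0450, -0.0140)
τ = I·(Δω/dt) + ω₀×(Iω₀) = (0.0500, 0.0800, 0.2000)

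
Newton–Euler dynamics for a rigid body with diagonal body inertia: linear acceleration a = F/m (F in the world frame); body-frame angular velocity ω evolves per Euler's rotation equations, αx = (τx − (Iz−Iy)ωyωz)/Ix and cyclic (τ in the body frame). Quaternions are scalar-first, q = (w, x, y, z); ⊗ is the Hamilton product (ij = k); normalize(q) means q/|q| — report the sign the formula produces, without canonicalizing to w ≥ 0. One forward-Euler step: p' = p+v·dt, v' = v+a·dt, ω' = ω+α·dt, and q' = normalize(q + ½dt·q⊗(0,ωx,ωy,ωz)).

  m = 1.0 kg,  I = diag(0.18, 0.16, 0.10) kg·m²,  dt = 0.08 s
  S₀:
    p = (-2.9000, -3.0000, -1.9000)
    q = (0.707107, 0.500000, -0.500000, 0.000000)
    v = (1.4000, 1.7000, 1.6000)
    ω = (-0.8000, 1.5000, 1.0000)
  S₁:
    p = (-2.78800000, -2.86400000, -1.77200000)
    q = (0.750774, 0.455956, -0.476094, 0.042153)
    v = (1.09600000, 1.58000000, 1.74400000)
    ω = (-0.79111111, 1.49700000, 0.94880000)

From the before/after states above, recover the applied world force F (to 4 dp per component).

velocity change Δv = (-0.30400000, -0.12000000, 0.14400000)
applied force F = (-3.8000, -1.5000, 1.8000)

F = (-3.8000, -1.5000, 1.8000)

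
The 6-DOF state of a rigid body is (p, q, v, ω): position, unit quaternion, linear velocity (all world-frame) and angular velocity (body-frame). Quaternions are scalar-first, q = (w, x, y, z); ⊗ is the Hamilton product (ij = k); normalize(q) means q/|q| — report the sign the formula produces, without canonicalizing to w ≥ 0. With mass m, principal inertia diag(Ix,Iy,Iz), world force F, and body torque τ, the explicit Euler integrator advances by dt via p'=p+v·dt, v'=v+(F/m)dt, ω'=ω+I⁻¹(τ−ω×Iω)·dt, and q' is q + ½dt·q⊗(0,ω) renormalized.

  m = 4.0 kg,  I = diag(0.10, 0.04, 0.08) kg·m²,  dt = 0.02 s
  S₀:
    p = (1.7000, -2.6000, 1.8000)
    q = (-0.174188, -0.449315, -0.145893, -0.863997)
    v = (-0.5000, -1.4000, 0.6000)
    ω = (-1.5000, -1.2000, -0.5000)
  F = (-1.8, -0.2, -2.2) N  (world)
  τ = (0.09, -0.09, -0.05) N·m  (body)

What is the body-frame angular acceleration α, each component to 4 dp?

α = (0.6600, -2.6250, 0.7250)

precession coupling ω×(Iω) = (0.0240, 0.0150, -0.1080)
α = I⁻¹(τ − ω×Iω) = (0.6600, -2.6250, 0.7250)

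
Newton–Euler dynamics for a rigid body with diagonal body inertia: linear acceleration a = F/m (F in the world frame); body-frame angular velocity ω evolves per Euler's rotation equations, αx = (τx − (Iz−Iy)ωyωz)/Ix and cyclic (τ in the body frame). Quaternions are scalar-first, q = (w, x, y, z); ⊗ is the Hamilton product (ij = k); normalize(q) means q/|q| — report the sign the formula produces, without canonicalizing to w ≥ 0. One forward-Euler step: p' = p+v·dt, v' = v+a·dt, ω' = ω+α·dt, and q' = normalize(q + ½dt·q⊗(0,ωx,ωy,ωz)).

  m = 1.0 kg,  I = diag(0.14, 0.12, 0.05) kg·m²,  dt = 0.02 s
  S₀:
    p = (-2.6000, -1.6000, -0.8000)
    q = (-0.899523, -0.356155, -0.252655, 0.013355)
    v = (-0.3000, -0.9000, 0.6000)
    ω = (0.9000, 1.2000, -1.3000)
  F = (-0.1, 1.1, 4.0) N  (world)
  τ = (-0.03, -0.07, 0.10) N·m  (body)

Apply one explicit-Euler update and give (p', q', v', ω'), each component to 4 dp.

a = F/m = (-0.1000, 1.1000, 4.0000)
p' = p + v·dt = (-2.6060, -1.6180, -0.7880)
new velocity v' = (-0.3020, -0.8780, 0.6800)
precession coupling ω×(Iω) = (0.1092, -0.1053, -0.0216)
(τ − ω×Iω)/I = (-0.9943, 0.2942, 2.4320)
ω + α·dt = (0.8801, 1.2059, -1.2514)
q⊗(0,ω) = (0.6410870, -0.4971452, -1.5304096, 0.9693834)
q + ½dt·q⊗(0,ω), renormalized = (-0.8929, -0.3611, -0.2679, 0.0230)

p' = (-2.6060, -1.6180, -0.7880)
q' = (-0.8929, -0.3611, -0.2679, 0.0230)
v' = (-0.3020, -0.8780, 0.6800)
ω' = (0.8801, 1.2059, -1.2514)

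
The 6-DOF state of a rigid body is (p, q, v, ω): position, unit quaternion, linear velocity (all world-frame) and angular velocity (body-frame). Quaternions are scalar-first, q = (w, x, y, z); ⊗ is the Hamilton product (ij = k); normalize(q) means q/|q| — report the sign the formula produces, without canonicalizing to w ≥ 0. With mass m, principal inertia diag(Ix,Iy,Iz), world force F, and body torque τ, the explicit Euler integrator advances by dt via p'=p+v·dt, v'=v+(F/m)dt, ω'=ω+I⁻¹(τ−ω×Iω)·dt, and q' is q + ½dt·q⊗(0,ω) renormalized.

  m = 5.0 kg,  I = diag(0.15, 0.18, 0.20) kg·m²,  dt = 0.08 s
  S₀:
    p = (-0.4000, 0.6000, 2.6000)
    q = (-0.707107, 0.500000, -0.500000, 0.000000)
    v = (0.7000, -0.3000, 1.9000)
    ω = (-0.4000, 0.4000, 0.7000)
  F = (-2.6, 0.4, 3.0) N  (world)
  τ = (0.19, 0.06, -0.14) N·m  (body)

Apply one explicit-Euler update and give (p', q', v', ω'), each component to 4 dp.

p' = (-0.3440, 0.5760, 2.7520)
q' = (-0.6907, 0.4970, -0.5250, -0.0198)
v' = (0.6584, -0.2936, 1.9480)
ω' = (-0.3017, 0.4204, 0.6459)

ω×(Iω) gyroscopic = (0.0056, 0.0140, -0.0048)
angular accel α = (1.2293, 0.2556, -0.6760)
ω + α·dt = (-0.3017, 0.4204, 0.6459)
q⊗(0,ω) = (0.4000000, -0.0671572, -0.6328428, -0.4949749)
updated quaternion q' = (-0.6907, 0.4970, -0.5250, -0.0198)
a = (-0.5200, 0.0800, 0.6000)
new position p' = (-0.3440, 0.5760, 2.7520)
v + (F/m)dt = (0.6584, -0.2936, 1.9480)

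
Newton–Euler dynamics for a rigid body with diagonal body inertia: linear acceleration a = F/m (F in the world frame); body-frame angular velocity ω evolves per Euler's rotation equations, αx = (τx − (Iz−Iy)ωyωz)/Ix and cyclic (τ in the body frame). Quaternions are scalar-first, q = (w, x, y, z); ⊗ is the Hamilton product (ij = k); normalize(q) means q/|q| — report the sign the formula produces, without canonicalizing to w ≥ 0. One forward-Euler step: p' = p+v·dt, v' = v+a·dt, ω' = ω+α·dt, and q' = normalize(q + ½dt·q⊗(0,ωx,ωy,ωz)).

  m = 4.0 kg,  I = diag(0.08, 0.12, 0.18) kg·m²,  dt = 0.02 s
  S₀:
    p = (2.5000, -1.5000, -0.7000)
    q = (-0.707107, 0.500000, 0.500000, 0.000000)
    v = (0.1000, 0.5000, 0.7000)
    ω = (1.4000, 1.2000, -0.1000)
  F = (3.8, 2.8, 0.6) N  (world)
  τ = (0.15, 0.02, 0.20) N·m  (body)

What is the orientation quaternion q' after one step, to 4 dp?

q' = (-0.7200, 0.4895, 0.4919, -0.0003)

2q̇ = q⊗(0,ω) = (-1.3000000, -1.0399498, -0.7985284, -0.0292893)
q + ½dt·q⊗(0,ω), renormalized = (-0.7200, 0.4895, 0.4919, -0.0003)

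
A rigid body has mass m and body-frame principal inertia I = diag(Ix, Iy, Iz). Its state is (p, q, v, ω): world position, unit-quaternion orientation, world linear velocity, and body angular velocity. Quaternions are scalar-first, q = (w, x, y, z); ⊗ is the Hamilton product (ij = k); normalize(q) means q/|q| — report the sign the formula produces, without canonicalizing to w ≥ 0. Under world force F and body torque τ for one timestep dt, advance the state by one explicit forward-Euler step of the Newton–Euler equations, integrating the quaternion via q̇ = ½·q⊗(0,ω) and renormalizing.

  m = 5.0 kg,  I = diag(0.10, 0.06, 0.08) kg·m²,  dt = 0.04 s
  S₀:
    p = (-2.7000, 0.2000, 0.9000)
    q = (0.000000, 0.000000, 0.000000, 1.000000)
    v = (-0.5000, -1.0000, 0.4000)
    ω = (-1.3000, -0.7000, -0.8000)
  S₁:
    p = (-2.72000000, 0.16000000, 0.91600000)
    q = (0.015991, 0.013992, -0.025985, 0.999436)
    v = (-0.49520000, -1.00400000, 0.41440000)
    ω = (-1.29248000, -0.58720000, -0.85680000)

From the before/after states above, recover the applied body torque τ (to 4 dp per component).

ω₁ − ω₀ = (0.00752000, 0.11280000, -0.05680000)
τ = I·(Δω/dt) + ω₀×(Iω₀) = (0.0300, 0.1900, -0.1500)

τ = (0.0300, 0.1900, -0.1500)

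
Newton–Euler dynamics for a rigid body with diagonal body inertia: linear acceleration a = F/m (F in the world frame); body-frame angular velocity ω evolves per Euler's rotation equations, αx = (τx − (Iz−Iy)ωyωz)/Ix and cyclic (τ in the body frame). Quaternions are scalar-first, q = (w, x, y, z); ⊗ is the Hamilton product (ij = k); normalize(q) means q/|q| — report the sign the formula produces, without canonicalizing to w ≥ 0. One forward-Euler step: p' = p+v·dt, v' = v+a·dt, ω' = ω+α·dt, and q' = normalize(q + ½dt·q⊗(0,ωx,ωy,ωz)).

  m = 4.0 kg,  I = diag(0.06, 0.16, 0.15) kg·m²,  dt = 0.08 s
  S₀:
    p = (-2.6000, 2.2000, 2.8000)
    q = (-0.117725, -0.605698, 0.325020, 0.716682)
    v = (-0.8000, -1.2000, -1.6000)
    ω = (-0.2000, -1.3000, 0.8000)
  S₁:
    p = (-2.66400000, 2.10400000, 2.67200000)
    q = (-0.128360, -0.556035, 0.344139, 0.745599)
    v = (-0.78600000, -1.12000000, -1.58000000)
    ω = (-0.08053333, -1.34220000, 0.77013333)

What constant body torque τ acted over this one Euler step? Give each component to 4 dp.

rate change Δω = (0.11946667, -0.04220000, -0.02986667)
gyro term ω₀×Iω₀ = (0.0104, 0.0144, 0.0260)
τ = I·(Δω/dt) + ω₀×(Iω₀) = (0.1000, -0.0700, -0.0300)

τ = (0.1000, -0.0700, -0.0300)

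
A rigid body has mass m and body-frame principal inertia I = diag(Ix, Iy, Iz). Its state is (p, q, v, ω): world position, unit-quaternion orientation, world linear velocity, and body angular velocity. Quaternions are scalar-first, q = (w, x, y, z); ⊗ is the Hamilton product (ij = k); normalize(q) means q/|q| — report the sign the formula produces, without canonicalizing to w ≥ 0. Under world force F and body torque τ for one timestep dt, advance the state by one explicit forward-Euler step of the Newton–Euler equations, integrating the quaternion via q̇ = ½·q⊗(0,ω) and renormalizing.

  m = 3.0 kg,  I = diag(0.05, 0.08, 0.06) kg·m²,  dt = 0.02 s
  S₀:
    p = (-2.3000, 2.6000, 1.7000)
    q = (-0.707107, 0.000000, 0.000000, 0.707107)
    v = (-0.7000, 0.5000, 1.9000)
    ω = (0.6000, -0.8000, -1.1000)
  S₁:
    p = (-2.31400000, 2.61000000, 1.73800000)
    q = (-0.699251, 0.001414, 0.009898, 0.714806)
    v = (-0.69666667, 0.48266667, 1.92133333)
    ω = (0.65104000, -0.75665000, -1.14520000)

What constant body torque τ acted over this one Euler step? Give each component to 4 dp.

τ = (0.1100, 0.1800, -0.1500)

Δω = ω₁−ω₀ = (0.05104000, 0.04335000, -0.04520000)
ω₀×(Iω₀) = (-0.0176, 0.0066, -0.0144)
I·α + gyro = (0.1100, 0.1800, -0.1500)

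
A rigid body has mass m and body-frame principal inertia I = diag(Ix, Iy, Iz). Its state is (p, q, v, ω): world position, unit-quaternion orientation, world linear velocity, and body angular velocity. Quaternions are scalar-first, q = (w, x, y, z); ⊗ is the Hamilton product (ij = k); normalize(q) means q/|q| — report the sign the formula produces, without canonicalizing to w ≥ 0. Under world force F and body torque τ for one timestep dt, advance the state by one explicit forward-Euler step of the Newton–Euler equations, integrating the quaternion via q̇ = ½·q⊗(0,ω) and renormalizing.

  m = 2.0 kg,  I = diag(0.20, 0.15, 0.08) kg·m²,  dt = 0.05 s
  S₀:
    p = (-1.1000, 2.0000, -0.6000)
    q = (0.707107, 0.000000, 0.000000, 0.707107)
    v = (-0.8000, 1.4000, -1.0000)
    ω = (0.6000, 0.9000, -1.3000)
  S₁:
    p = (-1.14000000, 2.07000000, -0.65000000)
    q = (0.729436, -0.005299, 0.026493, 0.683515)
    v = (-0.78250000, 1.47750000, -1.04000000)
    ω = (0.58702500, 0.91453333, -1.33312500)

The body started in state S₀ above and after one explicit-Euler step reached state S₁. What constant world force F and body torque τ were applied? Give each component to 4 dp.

F = (0.7000, 3.1000, -1.6000)
τ = (0.0300, -0.0500, -0.0800)

Δω = ω₁−ω₀ = (-0.01297500, 0.01453333, -0.03312500)
precession coupling = (0.0819, -0.0936, -0.0270)
applied torque τ = (0.0300, -0.0500, -0.0800)
v₁ − v₀ = (0.01750000, 0.07750000, -0.04000000)
m·(v₁−v₀)/dt = (0.7000, 3.1000, -1.6000)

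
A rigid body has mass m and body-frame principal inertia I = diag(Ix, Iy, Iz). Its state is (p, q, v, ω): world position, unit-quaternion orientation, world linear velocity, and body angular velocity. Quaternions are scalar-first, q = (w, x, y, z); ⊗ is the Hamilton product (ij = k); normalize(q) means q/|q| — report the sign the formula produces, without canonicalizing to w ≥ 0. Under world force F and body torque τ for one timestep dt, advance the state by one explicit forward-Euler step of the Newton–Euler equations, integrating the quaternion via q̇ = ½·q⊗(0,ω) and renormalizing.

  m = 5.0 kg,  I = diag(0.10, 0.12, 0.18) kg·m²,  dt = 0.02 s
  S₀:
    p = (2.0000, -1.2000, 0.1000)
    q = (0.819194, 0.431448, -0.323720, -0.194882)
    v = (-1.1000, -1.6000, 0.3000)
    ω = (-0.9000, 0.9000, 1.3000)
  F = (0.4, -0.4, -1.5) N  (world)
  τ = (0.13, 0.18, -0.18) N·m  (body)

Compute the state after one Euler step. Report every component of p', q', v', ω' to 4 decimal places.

p' = (1.9780, -1.2320, 0.1060)
q' = (0.8284, 0.4216, -0.3201, -0.1832)
v' = (-1.0984, -1.6016, 0.2940)
ω' = (-0.8880, 0.9144, 1.2818)

a = F/m = (0.0800, -0.0800, -0.3000)
p + v·dt = (1.9780, -1.2320, 0.1060)
new velocity v' = (-1.0984, -1.6016, 0.2940)
gyro term ω×Iω = (0.0702, 0.0936, -0.0162)
angular accel α = (0.5980, 0.7200, -0.9100)
ω' = ω + α·dt = (-0.8880, 0.9144, 1.2818)
2q̇ = q⊗(0,ω) = (0.9329978, -0.9827168, 0.3517860, 1.1619074)
updated quaternion q' = (0.8284, 0.4216, -0.3201, -0.1832)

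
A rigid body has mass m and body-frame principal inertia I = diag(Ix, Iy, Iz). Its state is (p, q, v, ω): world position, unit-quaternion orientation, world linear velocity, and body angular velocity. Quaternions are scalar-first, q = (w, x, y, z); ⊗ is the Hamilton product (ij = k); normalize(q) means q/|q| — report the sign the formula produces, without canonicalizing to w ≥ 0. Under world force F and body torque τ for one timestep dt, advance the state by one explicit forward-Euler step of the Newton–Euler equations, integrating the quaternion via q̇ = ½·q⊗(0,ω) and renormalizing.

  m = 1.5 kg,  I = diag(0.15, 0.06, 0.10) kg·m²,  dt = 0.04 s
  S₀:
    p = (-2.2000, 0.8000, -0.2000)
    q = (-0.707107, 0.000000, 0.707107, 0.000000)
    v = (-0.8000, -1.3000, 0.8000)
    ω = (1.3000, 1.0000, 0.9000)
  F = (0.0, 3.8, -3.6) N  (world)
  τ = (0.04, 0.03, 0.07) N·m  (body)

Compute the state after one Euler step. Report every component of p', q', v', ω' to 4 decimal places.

new position p' = (-2.2320, 0.7480, -0.1680)
new velocity v' = (-0.8000, -1.1987, 0.7040)
α = I⁻¹(τ − ω×Iω) = (0.0267, -0.4750, 1.8700)
new body rate ω' = (1.3011, 0.9810, 0.9748)
2q̇ = q⊗(0,ω) = (-0.7071070, -0.2828428, -0.7071070, -1.5556354)
updated quaternion q' = (-0.7207, -0.0057, 0.6925, -0.0311)

p' = (-2.2320, 0.7480, -0.1680)
q' = (-0.7207, -0.0057, 0.6925, -0.0311)
v' = (-0.8000, -1.1987, 0.7040)
ω' = (1.3011, 0.9810, 0.9748)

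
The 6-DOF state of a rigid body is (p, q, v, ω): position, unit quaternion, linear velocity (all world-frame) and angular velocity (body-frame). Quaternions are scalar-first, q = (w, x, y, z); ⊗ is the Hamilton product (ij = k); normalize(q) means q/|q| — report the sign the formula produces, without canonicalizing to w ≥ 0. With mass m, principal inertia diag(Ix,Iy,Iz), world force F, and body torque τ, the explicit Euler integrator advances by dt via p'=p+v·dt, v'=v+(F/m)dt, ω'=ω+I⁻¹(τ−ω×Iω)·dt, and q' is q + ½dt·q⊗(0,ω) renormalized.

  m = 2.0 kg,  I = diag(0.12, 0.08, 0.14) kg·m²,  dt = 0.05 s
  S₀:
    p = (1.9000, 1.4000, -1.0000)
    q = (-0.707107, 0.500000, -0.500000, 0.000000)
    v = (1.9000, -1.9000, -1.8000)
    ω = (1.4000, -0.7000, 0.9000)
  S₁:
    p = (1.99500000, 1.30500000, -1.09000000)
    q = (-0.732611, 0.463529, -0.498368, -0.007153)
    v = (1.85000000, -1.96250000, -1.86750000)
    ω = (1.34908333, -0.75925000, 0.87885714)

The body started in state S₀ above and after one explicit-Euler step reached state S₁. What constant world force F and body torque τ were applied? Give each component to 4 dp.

v₁ − v₀ = (-0.05000000, -0.06250000, -0.06750000)
m·(v₁−v₀)/dt = (-2.0000, -2.5000, -2.7000)
Δω = ω₁−ω₀ = (-0.05091667, -0.05925000, -0.02114286)
I·α + gyro = (-0.1600, -0.1200, -0.0200)

F = (-2.0000, -2.5000, -2.7000)
τ = (-0.1600, -0.1200, -0.0200)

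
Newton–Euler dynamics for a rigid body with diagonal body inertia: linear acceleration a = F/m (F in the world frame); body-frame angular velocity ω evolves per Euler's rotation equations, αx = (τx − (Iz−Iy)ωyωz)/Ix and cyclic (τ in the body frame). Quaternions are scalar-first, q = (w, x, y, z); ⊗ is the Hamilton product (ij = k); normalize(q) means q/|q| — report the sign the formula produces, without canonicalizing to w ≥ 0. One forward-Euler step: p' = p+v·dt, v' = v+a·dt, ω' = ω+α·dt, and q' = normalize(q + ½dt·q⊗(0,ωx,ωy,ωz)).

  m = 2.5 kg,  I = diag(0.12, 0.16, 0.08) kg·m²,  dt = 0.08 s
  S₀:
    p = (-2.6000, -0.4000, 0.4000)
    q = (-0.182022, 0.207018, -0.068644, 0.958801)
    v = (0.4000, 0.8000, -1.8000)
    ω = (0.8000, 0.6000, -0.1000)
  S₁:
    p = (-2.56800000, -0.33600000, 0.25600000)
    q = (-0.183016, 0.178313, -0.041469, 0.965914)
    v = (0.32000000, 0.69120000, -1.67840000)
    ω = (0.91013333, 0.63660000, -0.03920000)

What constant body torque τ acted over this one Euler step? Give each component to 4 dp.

τ = (0.1700, 0.0700, 0.0800)

rate change Δω = (0.11013333, 0.03660000, 0.06080000)
gyro term ω₀×Iω₀ = (0.0048, -0.0032, 0.0192)
I·α + gyro = (0.1700, 0.0700, 0.0800)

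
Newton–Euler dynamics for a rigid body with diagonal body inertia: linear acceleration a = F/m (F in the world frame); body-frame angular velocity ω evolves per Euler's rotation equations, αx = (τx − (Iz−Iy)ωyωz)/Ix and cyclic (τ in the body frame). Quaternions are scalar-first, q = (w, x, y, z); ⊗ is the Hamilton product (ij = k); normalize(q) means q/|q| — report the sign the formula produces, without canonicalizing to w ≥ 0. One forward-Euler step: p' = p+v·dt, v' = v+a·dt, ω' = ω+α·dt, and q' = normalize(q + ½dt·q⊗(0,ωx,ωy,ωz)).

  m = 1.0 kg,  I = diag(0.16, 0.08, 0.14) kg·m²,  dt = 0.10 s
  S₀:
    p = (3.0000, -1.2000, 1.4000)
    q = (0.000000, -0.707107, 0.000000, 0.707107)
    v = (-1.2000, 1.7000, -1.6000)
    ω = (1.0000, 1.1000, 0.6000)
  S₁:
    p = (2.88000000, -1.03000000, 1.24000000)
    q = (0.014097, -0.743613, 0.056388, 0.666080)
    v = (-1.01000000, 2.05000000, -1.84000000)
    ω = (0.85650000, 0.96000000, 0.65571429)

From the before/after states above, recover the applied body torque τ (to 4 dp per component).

ω₁ − ω₀ = (-0.14350000, -0.14000000, 0.05571429)
ω₀×(Iω₀) = (0.0396, 0.0120, -0.0880)
τ = I·(Δω/dt) + ω₀×(Iω₀) = (-0.1900, -0.1000, -0.0100)

τ = (-0.1900, -0.1000, -0.0100)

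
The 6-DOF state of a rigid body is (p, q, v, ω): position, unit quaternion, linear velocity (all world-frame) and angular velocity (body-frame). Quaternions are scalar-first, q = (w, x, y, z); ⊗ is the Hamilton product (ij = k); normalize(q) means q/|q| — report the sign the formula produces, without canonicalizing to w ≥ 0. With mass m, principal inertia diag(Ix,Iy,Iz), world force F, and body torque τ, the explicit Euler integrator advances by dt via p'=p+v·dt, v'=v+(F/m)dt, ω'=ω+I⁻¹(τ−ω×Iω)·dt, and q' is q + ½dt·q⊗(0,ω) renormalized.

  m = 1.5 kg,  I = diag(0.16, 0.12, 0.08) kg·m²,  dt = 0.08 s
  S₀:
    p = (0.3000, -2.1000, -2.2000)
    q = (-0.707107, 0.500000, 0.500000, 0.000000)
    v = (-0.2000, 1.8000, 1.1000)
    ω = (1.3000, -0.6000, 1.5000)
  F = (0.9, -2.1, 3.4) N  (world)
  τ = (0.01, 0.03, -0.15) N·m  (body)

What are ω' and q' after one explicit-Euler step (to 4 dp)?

ω' = (1.2870, -0.6840, 1.3188)
q' = (-0.7186, 0.4915, 0.4853, -0.0802)

precession coupling ω×(Iω) = (0.0360, 0.1560, 0.0312)
α = I⁻¹(τ − ω×Iω) = (-0.1625, -1.0500, -2.2650)
ω' = ω + α·dt = (1.2870, -0.6840, 1.3188)
q⊗(0,ω) = (-0.3500000, -0.1692391, -0.3257358, -2.0106605)
q + ½dt·q⊗(0,ω), renormalized = (-0.7186, 0.4915, 0.4853, -0.0802)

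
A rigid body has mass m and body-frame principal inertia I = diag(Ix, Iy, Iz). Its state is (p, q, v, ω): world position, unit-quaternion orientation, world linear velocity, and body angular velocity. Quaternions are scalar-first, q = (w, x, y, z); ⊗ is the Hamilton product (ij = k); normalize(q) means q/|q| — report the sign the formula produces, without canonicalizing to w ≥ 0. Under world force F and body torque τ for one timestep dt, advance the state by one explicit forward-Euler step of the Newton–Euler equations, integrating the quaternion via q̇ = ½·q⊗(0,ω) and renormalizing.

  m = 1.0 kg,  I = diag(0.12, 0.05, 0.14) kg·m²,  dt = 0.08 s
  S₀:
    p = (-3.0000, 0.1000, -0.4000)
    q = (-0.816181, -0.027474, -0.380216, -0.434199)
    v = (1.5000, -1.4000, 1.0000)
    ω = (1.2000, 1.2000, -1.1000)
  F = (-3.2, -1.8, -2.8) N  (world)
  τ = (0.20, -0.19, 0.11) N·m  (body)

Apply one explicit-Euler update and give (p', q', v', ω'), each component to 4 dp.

ω×(Iω) gyroscopic = (-0.1188, 0.0264, -0.1008)
α = I⁻¹(τ − ω×Iω) = (2.6567, -4.3280, 1.5057)
new body rate ω' = (1.4125, 0.8538, -0.9795)
Hamilton product q⊗(0,ω) = (0.0116091, -0.0401408, -1.5306774, 1.3210895)
q' = normalize(q + ½dt·q⊗(0,ω)) = (-0.8131, -0.0290, -0.4400, -0.3801)
a = (-3.2000, -1.8000, -2.8000)
p' = p + v·dt = (-2.8800, -0.0120, -0.3200)
v' = v + a·dt = (1.2440, -1.5440, 0.7760)

p' = (-2.8800, -0.0120, -0.3200)
q' = (-0.8131, -0.0290, -0.4400, -0.3801)
v' = (1.2440, -1.5440, 0.7760)
ω' = (1.4125, 0.8538, -0.9795)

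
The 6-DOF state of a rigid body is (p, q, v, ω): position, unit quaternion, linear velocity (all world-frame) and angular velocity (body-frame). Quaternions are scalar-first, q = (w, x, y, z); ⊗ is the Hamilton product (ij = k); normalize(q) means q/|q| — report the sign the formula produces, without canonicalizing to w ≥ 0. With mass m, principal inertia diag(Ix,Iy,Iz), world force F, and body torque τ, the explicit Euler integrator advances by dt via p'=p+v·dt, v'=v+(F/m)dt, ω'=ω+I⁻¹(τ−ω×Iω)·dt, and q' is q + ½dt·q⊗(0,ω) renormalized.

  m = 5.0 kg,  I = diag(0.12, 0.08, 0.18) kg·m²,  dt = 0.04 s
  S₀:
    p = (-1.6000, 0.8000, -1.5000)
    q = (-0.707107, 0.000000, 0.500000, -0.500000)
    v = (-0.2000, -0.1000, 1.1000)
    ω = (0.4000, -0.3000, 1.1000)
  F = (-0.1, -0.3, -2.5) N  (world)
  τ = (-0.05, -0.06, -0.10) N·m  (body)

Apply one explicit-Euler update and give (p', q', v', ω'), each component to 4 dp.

p' = (-1.6080, 0.7960, -1.4560)
q' = (-0.6929, 0.0023, 0.5001, -0.5194)
v' = (-0.2008, -0.1024, 1.0800)
ω' = (0.3943, -0.3168, 1.0767)

precession coupling ω×(Iω) = (-0.0330, -0.0264, 0.0048)
α = I⁻¹(τ − ω×Iω) = (-0.1417, -0.4200, -0.5822)
ω + α·dt = (0.3943, -0.3168, 1.0767)
2q̇ = q⊗(0,ω) = (0.7000000, 0.1171572, 0.0121321, -0.9778177)
updated quaternion q' = (-0.6929, 0.0023, 0.5001, -0.5194)
new position p' = (-1.6080, 0.7960, -1.4560)
new velocity v' = (-0.2008, -0.1024, 1.0800)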